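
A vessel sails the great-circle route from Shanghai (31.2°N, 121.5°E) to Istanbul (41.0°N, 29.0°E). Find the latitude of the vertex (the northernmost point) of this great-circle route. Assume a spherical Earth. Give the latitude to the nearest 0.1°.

≈ 47.3°N

The great circle lies in the plane with unit normal n̂ = (p₁ × p₂)/|p₁ × p₂|.
Here n̂_z ≈ -0.679; the vertex latitude is φ_max = arccos|n̂_z| ≈ 47.3°.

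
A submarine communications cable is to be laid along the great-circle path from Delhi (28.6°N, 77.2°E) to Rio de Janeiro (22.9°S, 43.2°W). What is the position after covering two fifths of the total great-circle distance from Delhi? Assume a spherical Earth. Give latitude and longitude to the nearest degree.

Write both endpoints as unit vectors p₁, p₂ with components (cos φ cos λ, cos φ sin λ, sin φ).
The central angle between the endpoints is δ = arccos(p₁·p₂) ≈ 2.209 rad (126.6°).
Interpolate at f = 2/5 with slerp weights a = sin((1−f)δ)/sin δ ≈ 1.207, b = sin(fδ)/sin δ ≈ 0.962.
p = a·p₁ + b·p₂ ≈ (0.881, 0.427, 0.204); φ = arcsin(p_z) ≈ 11.75°, λ = atan2(p_y, p_x) ≈ 25.86°.

≈ (12°N, 26°E)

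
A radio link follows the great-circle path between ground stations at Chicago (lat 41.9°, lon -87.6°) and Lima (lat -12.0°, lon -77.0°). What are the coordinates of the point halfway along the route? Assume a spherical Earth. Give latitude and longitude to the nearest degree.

From cos δ = sin φ₁ sin φ₂ + cos φ₁ cos φ₂ cos Δλ, the central angle is δ ≈ 0.956 rad (54.8°).
Interpolate at f = 1/2 with slerp weights a = sin((1−f)δ)/sin δ ≈ 0.563, b = sin(fδ)/sin δ ≈ 0.563.
p = a·p₁ + b·p₂ ≈ (0.141, -0.955, 0.259); φ = arcsin(p_z) ≈ 15.01°, λ = atan2(p_y, p_x) ≈ -81.58°.

≈ lat 15°, lon -82°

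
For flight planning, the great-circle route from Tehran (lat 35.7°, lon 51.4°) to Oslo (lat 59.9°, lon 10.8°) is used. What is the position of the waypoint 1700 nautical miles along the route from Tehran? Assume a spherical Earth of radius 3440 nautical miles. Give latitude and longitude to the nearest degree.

The haversine formula gives a central angle δ ≈ 0.620 rad (35.5°) between the endpoints. The total great-circle distance is δ·R ≈ 0.620 × 3440 ≈ 2132 nmi, so the target fraction is f = 1700/2132 ≈ 0.798.
Interpolate at f ≈ 0.798 with slerp weights a = sin((1−f)δ)/sin δ ≈ 0.215, b = sin(fδ)/sin δ ≈ 0.817.
p = a·p₁ + b·p₂ ≈ (0.512, 0.214, 0.832); φ = arcsin(p_z) ≈ 56.34°, λ = atan2(p_y, p_x) ≈ 22.66°.

≈ lat 56°, lon 23°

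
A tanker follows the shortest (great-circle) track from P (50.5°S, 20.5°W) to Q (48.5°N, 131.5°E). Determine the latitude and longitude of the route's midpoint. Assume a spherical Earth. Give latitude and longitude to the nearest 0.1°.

≈ (4.1°S, 60.2°E)

Write both endpoints as unit vectors p₁, p₂ with components (cos φ cos λ, cos φ sin λ, sin φ).
The central angle between the endpoints is δ = arccos(p₁·p₂) ≈ 2.824 rad (161.8°).
Interpolate at f = 1/2 with slerp weights a = sin((1−f)δ)/sin δ ≈ 3.164, b = sin(fδ)/sin δ ≈ 3.164.
p = a·p₁ + b·p₂ ≈ (0.496, 0.865, -0.072); φ = arcsin(p_z) ≈ -4.11°, λ = atan2(p_y, p_x) ≈ 60.19°.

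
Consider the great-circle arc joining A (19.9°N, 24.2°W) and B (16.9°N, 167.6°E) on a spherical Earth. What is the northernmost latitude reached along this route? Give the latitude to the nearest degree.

The great circle lies in the plane with unit normal n̂ = (p₁ × p₂)/|p₁ × p₂|.
Here n̂_z ≈ -0.295; the vertex latitude is φ_max = arccos|n̂_z| ≈ 72.8°.
Check via Clairaut: cos φ_max = |cos φ₁| · sin C = cos(19.9°)·sin(18.3°) ≈ 0.295, again giving ≈ 72.8°.

≈ 73°N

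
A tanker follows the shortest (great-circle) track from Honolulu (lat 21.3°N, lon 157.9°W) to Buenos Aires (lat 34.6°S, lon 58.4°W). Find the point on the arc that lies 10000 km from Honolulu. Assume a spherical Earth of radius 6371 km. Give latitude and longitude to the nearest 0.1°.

Convert each endpoint to a unit vector on the sphere (x = cos φ cos λ, y = cos φ sin λ, z = sin φ).
The central angle between the endpoints is δ = arccos(p₁·p₂) ≈ 1.910 rad (109.4°). The total great-circle distance is δ·R ≈ 1.910 × 6371 ≈ 12169 km, so the target fraction is f = 10000/12169 ≈ 0.822.
Interpolate at f ≈ 0.822 with slerp weights a = sin((1−f)δ)/sin δ ≈ 0.354, b = sin(fδ)/sin δ ≈ 1.060.
p = a·p₁ + b·p₂ ≈ (0.152, -0.868, -0.474); φ = arcsin(p_z) ≈ -28.26°, λ = atan2(p_y, p_x) ≈ -80.08°.

≈ lat 28.3°S, lon 80.1°W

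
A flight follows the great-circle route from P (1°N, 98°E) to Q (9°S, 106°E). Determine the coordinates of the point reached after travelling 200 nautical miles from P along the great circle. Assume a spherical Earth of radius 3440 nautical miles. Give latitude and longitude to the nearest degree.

≈ (2°S, 100°E)

Convert each endpoint to a unit vector on the sphere (x = cos φ cos λ, y = cos φ sin λ, z = sin φ).
The central angle between the endpoints is δ = arccos(p₁·p₂) ≈ 0.223 rad (12.8°). The total great-circle distance is δ·R ≈ 0.223 × 3440 ≈ 768 nmi, so the target fraction is f = 200/768 ≈ 0.260.
Interpolate at f ≈ 0.260 with slerp weights a = sin((1−f)δ)/sin δ ≈ 0.742, b = sin(fδ)/sin δ ≈ 0.263.
p = a·p₁ + b·p₂ ≈ (-0.175, 0.984, -0.028); φ = arcsin(p_z) ≈ -1.61°, λ = atan2(p_y, p_x) ≈ 100.07°.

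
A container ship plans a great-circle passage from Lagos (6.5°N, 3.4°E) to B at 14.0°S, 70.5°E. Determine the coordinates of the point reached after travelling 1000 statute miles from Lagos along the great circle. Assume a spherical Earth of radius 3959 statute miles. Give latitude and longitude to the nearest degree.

≈ 2°N, 17°E

Write both endpoints as unit vectors p₁, p₂ with components (cos φ cos λ, cos φ sin λ, sin φ).
The central angle between the endpoints is δ = arccos(p₁·p₂) ≈ 1.216 rad (69.7°). The total great-circle distance is δ·R ≈ 1.216 × 3959 ≈ 4813 mi, so the target fraction is f = 1000/4813 ≈ 0.208.
Interpolate at f ≈ 0.208 with slerp weights a = sin((1−f)δ)/sin δ ≈ 0.876, b = sin(fδ)/sin δ ≈ 0.267.
p = a·p₁ + b·p₂ ≈ (0.955, 0.295, 0.035); φ = arcsin(p_z) ≈ 1.98°, λ = atan2(p_y, p_x) ≈ 17.19°.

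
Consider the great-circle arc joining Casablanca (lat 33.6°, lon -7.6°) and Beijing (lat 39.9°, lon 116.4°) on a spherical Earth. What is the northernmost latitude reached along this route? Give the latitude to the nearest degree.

≈ 58°

The great circle lies in the plane with unit normal n̂ = (p₁ × p₂)/|p₁ × p₂|.
Here n̂_z ≈ +0.530; the vertex latitude is φ_max = arccos|n̂_z| ≈ 58.0°.
Check via Clairaut: cos φ_max = |cos φ₁| · sin C = cos(33.6°)·sin(39.5°) ≈ 0.530, again giving ≈ 58.0°.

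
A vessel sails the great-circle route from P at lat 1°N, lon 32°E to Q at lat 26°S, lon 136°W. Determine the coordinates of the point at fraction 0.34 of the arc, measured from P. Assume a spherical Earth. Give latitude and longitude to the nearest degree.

Write both endpoints as unit vectors p₁, p₂ with components (cos φ cos λ, cos φ sin λ, sin φ).
The central angle between the endpoints is δ = arccos(p₁·p₂) ≈ 2.661 rad (152.5°).
Interpolate at f = 0.34 with slerp weights a = sin((1−f)δ)/sin δ ≈ 2.126, b = sin(fδ)/sin δ ≈ 1.700.
p = a·p₁ + b·p₂ ≈ (0.703, 0.065, -0.708); φ = arcsin(p_z) ≈ -45.10°, λ = atan2(p_y, p_x) ≈ 5.25°.

≈ lat 45°S, lon 5°E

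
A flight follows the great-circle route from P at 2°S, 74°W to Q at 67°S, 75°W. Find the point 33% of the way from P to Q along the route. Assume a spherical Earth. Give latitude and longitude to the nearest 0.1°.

From cos δ = sin φ₁ sin φ₂ + cos φ₁ cos φ₂ cos Δλ, the central angle is δ ≈ 1.135 rad (65.0°).
Interpolate at f = 0.33 with slerp weights a = sin((1−f)δ)/sin δ ≈ 0.760, b = sin(fδ)/sin δ ≈ 0.404.
p = a·p₁ + b·p₂ ≈ (0.250, -0.883, -0.398); φ = arcsin(p_z) ≈ -23.45°, λ = atan2(p_y, p_x) ≈ -74.17°.

≈ 23.5°S, 74.2°W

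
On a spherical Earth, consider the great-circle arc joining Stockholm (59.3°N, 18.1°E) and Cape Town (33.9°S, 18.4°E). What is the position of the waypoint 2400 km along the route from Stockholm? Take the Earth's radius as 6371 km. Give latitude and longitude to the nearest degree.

≈ (38°N, 18°E)

Write both endpoints as unit vectors p₁, p₂ with components (cos φ cos λ, cos φ sin λ, sin φ).
The central angle between the endpoints is δ = arccos(p₁·p₂) ≈ 1.627 rad (93.2°). The total great-circle distance is δ·R ≈ 1.627 × 6371 ≈ 10363 km, so the target fraction is f = 2400/10363 ≈ 0.232.
Interpolate at f ≈ 0.232 with slerp weights a = sin((1−f)δ)/sin δ ≈ 0.950, b = sin(fδ)/sin δ ≈ 0.368.
p = a·p₁ + b·p₂ ≈ (0.751, 0.247, 0.612); φ = arcsin(p_z) ≈ 37.72°, λ = atan2(p_y, p_x) ≈ 18.22°.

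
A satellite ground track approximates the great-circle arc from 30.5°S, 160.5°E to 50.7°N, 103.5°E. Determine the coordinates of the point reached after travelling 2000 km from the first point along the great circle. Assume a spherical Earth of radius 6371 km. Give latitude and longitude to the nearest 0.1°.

The haversine formula gives a central angle δ ≈ 1.666 rad (95.5°) between the endpoints. The total great-circle distance is δ·R ≈ 1.666 × 6371 ≈ 10617 km, so the target fraction is f = 2000/10617 ≈ 0.188.
Interpolate at f ≈ 0.188 with slerp weights a = sin((1−f)δ)/sin δ ≈ 0.981, b = sin(fδ)/sin δ ≈ 0.310.
p = a·p₁ + b·p₂ ≈ (-0.842, 0.473, -0.258); φ = arcsin(p_z) ≈ -14.93°, λ = atan2(p_y, p_x) ≈ 150.68°.

≈ 14.9°S, 150.7°E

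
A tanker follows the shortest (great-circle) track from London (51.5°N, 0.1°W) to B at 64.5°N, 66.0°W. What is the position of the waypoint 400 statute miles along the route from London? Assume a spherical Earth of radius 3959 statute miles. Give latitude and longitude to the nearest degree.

≈ 56°N, 7°W

Write both endpoints as unit vectors p₁, p₂ with components (cos φ cos λ, cos φ sin λ, sin φ).
The central angle between the endpoints is δ = arccos(p₁·p₂) ≈ 0.617 rad (35.3°). The total great-circle distance is δ·R ≈ 0.617 × 3959 ≈ 2441 mi, so the target fraction is f = 400/2441 ≈ 0.164.
Interpolate at f ≈ 0.164 with slerp weights a = sin((1−f)δ)/sin δ ≈ 0.853, b = sin(fδ)/sin δ ≈ 0.174.
p = a·p₁ + b·p₂ ≈ (0.561, -0.070, 0.825); φ = arcsin(p_z) ≈ 55.56°, λ = atan2(p_y, p_x) ≈ -7.06°.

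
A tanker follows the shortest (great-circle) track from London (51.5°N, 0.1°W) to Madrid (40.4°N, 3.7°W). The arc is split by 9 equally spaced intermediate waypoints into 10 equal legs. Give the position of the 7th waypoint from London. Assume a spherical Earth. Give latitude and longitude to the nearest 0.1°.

Write both endpoints as unit vectors p₁, p₂ with components (cos φ cos λ, cos φ sin λ, sin φ).
The central angle between the endpoints is δ = arccos(p₁·p₂) ≈ 0.199 rad (11.4°).
Interpolate at f = 7/10 with slerp weights a = sin((1−f)δ)/sin δ ≈ 0.302, b = sin(fδ)/sin δ ≈ 0.702.
p = a·p₁ + b·p₂ ≈ (0.722, -0.035, 0.691); φ = arcsin(p_z) ≈ 43.74°, λ = atan2(p_y, p_x) ≈ -2.76°.

≈ 43.7°N, 2.8°W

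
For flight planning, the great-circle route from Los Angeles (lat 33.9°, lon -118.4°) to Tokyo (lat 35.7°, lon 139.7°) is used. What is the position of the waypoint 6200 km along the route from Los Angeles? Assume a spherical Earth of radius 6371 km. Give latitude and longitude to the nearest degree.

≈ lat 46°, lon 168°

Write both endpoints as unit vectors p₁, p₂ with components (cos φ cos λ, cos φ sin λ, sin φ).
The central angle between the endpoints is δ = arccos(p₁·p₂) ≈ 1.383 rad (79.3°). The total great-circle distance is δ·R ≈ 1.383 × 6371 ≈ 8812 km, so the target fraction is f = 6200/8812 ≈ 0.704.
Interpolate at f ≈ 0.704 with slerp weights a = sin((1−f)δ)/sin δ ≈ 0.406, b = sin(fδ)/sin δ ≈ 0.841.
p = a·p₁ + b·p₂ ≈ (-0.681, 0.146, 0.717); φ = arcsin(p_z) ≈ 45.83°, λ = atan2(p_y, p_x) ≈ 167.93°.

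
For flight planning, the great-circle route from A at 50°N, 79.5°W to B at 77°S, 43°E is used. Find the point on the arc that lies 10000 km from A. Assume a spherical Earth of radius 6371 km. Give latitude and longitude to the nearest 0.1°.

≈ 37.2°S, 54.6°W

Write both endpoints as unit vectors p₁, p₂ with components (cos φ cos λ, cos φ sin λ, sin φ).
The central angle between the endpoints is δ = arccos(p₁·p₂) ≈ 2.539 rad (145.5°). The total great-circle distance is δ·R ≈ 2.539 × 6371 ≈ 16179 km, so the target fraction is f = 10000/16179 ≈ 0.618.
Interpolate at f ≈ 0.618 with slerp weights a = sin((1−f)δ)/sin δ ≈ 1.456, b = sin(fδ)/sin δ ≈ 1.765.
p = a·p₁ + b·p₂ ≈ (0.461, -0.649, -0.605); φ = arcsin(p_z) ≈ -37.21°, λ = atan2(p_y, p_x) ≈ -54.63°.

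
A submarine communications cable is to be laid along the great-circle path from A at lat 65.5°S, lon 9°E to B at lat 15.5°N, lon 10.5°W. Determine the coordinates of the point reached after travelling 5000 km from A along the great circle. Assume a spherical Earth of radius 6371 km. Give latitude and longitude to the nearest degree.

The haversine formula gives a central angle δ ≈ 1.437 rad (82.3°) between the endpoints. The total great-circle distance is δ·R ≈ 1.437 × 6371 ≈ 9154 km, so the target fraction is f = 5000/9154 ≈ 0.546.
Interpolate at f ≈ 0.546 with slerp weights a = sin((1−f)δ)/sin δ ≈ 0.612, b = sin(fδ)/sin δ ≈ 0.713.
p = a·p₁ + b·p₂ ≈ (0.926, -0.085, -0.367); φ = arcsin(p_z) ≈ -21.51°, λ = atan2(p_y, p_x) ≈ -5.27°.

≈ lat 22°S, lon 5°W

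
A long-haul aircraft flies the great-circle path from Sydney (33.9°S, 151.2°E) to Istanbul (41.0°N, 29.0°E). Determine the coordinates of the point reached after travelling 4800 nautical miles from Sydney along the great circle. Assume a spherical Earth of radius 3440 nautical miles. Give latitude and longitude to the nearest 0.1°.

≈ 15.6°N, 85.2°E

Convert each endpoint to a unit vector on the sphere (x = cos φ cos λ, y = cos φ sin λ, z = sin φ).
The central angle between the endpoints is δ = arccos(p₁·p₂) ≈ 2.346 rad (134.4°). The total great-circle distance is δ·R ≈ 2.346 × 3440 ≈ 8070 nmi, so the target fraction is f = 4800/8070 ≈ 0.595.
Interpolate at f ≈ 0.595 with slerp weights a = sin((1−f)δ)/sin δ ≈ 1.139, b = sin(fδ)/sin δ ≈ 1.378.
p = a·p₁ + b·p₂ ≈ (0.081, 0.960, 0.269); φ = arcsin(p_z) ≈ 15.60°, λ = atan2(p_y, p_x) ≈ 85.15°.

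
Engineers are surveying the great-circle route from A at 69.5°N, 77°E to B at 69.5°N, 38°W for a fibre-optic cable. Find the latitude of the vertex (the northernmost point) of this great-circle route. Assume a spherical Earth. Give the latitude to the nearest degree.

The great circle lies in the plane with unit normal n̂ = (p₁ × p₂)/|p₁ × p₂|.
Here n̂_z ≈ -0.197; the vertex latitude is φ_max = arccos|n̂_z| ≈ 78.6°.
Check via Clairaut: cos φ_max = |cos φ₁| · sin C = cos(69.5°)·sin(34.2°) ≈ 0.197, again giving ≈ 78.6°.

≈ 79°N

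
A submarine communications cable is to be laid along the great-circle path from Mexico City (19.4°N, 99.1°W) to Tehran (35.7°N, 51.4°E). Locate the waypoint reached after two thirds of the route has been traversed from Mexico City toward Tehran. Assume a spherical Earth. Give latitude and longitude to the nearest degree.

≈ (63°N, 4°E)

Write both endpoints as unit vectors p₁, p₂ with components (cos φ cos λ, cos φ sin λ, sin φ).
The central angle between the endpoints is δ = arccos(p₁·p₂) ≈ 2.063 rad (118.2°).
Interpolate at f = 2/3 with slerp weights a = sin((1−f)δ)/sin δ ≈ 0.720, b = sin(fδ)/sin δ ≈ 1.113.
p = a·p₁ + b·p₂ ≈ (0.457, 0.036, 0.889); φ = arcsin(p_z) ≈ 62.74°, λ = atan2(p_y, p_x) ≈ 4.46°.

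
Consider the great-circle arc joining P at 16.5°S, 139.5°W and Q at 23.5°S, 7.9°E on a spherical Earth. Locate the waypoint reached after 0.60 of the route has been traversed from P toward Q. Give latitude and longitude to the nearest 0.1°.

≈ 51.7°S, 49.2°W

Write both endpoints as unit vectors p₁, p₂ with components (cos φ cos λ, cos φ sin λ, sin φ).
The central angle between the endpoints is δ = arccos(p₁·p₂) ≈ 2.249 rad (128.9°).
Interpolate at f = 0.60 with slerp weights a = sin((1−f)δ)/sin δ ≈ 1.006, b = sin(fδ)/sin δ ≈ 1.253.
p = a·p₁ + b·p₂ ≈ (0.405, -0.468, -0.785); φ = arcsin(p_z) ≈ -51.75°, λ = atan2(p_y, p_x) ≈ -49.16°.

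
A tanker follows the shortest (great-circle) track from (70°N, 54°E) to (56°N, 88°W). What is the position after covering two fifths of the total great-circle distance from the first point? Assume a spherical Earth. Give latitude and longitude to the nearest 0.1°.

≈ (81.0°N, 26.3°W)

The haversine formula gives a central angle δ ≈ 0.891 rad (51.1°) between the endpoints.
Interpolate at f = 2/5 with slerp weights a = sin((1−f)δ)/sin δ ≈ 0.655, b = sin(fδ)/sin δ ≈ 0.449.
p = a·p₁ + b·p₂ ≈ (0.140, -0.069, 0.988); φ = arcsin(p_z) ≈ 80.98°, λ = atan2(p_y, p_x) ≈ -26.31°.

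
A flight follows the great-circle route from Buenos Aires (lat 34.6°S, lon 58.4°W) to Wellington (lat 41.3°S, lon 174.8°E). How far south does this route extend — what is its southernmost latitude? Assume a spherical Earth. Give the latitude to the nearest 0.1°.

The great circle lies in the plane with unit normal n̂ = (p₁ × p₂)/|p₁ × p₂|.
Here n̂_z ≈ -0.495; the vertex latitude is φ_max = arccos|n̂_z| ≈ 60.3°.

≈ 60.3°S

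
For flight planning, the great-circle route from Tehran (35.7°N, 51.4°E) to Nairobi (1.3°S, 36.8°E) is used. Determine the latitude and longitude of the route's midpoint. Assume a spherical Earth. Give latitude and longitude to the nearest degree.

Convert each endpoint to a unit vector on the sphere (x = cos φ cos λ, y = cos φ sin λ, z = sin φ).
The central angle between the endpoints is δ = arccos(p₁·p₂) ≈ 0.688 rad (39.4°).
Interpolate at f = 1/2 with slerp weights a = sin((1−f)δ)/sin δ ≈ 0.531, b = sin(fδ)/sin δ ≈ 0.531.
p = a·p₁ + b·p₂ ≈ (0.694, 0.655, 0.298); φ = arcsin(p_z) ≈ 17.33°, λ = atan2(p_y, p_x) ≈ 43.34°.

≈ 17°N, 43°E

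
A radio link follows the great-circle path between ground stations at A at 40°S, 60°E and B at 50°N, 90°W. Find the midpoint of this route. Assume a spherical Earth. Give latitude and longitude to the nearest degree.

Write both endpoints as unit vectors p₁, p₂ with components (cos φ cos λ, cos φ sin λ, sin φ).
The central angle between the endpoints is δ = arccos(p₁·p₂) ≈ 2.736 rad (156.8°).
Interpolate at f = 1/2 with slerp weights a = sin((1−f)δ)/sin δ ≈ 2.482, b = sin(fδ)/sin δ ≈ 2.482.
p = a·p₁ + b·p₂ ≈ (0.951, 0.051, 0.306); φ = arcsin(p_z) ≈ 17.81°, λ = atan2(p_y, p_x) ≈ 3.08°.

≈ 18°N, 3°E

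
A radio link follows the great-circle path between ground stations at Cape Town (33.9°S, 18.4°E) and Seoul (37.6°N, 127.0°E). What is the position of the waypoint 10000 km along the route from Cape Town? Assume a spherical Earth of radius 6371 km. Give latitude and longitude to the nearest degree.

Convert each endpoint to a unit vector on the sphere (x = cos φ cos λ, y = cos φ sin λ, z = sin φ).
The central angle between the endpoints is δ = arccos(p₁·p₂) ≈ 2.153 rad (123.4°). The total great-circle distance is δ·R ≈ 2.153 × 6371 ≈ 13718 km, so the target fraction is f = 10000/13718 ≈ 0.729.
Interpolate at f ≈ 0.729 with slerp weights a = sin((1−f)δ)/sin δ ≈ 0.660, b = sin(fδ)/sin δ ≈ 1.197.
p = a·p₁ + b·p₂ ≈ (-0.051, 0.931, 0.363); φ = arcsin(p_z) ≈ 21.26°, λ = atan2(p_y, p_x) ≈ 93.15°.

≈ (21°N, 93°E)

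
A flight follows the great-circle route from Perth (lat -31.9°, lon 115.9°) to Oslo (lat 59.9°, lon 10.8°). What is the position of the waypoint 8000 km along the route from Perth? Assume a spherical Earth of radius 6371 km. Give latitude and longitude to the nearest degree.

≈ lat 29°, lon 76°

Write both endpoints as unit vectors p₁, p₂ with components (cos φ cos λ, cos φ sin λ, sin φ).
The central angle between the endpoints is δ = arccos(p₁·p₂) ≈ 2.175 rad (124.6°). The total great-circle distance is δ·R ≈ 2.175 × 6371 ≈ 13857 km, so the target fraction is f = 8000/13857 ≈ 0.577.
Interpolate at f ≈ 0.577 with slerp weights a = sin((1−f)δ)/sin δ ≈ 0.966, b = sin(fδ)/sin δ ≈ 1.155.
p = a·p₁ + b·p₂ ≈ (0.211, 0.846, 0.489); φ = arcsin(p_z) ≈ 29.27°, λ = atan2(p_y, p_x) ≈ 76.01°.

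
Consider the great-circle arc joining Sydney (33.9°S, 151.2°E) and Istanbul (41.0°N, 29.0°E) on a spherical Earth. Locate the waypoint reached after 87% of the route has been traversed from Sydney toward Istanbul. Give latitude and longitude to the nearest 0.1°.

Write both endpoints as unit vectors p₁, p₂ with components (cos φ cos λ, cos φ sin λ, sin φ).
The central angle between the endpoints is δ = arccos(p₁·p₂) ≈ 2.346 rad (134.4°).
Interpolate at f = 0.87 with slerp weights a = sin((1−f)δ)/sin δ ≈ 0.420, b = sin(fδ)/sin δ ≈ 1.248.
p = a·p₁ + b·p₂ ≈ (0.518, 0.625, 0.584); φ = arcsin(p_z) ≈ 35.75°, λ = atan2(p_y, p_x) ≈ 50.33°.

≈ (35.8°N, 50.3°E)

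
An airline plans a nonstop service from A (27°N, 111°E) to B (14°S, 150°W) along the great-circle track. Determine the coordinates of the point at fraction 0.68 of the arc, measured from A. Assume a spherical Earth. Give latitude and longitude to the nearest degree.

The haversine formula gives a central angle δ ≈ 1.818 rad (104.2°) between the endpoints.
Interpolate at f = 0.68 with slerp weights a = sin((1−f)δ)/sin δ ≈ 0.567, b = sin(fδ)/sin δ ≈ 0.974.
p = a·p₁ + b·p₂ ≈ (-1.000, -0.001, 0.022); φ = arcsin(p_z) ≈ 1.24°, λ = atan2(p_y, p_x) ≈ -179.93°.

≈ (1°N, 180°E)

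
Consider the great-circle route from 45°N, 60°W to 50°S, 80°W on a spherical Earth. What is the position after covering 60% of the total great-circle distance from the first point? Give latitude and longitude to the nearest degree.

From cos δ = sin φ₁ sin φ₂ + cos φ₁ cos φ₂ cos Δλ, the central angle is δ ≈ 1.686 rad (96.6°).
Interpolate at f = 0.60 with slerp weights a = sin((1−f)δ)/sin δ ≈ 0.628, b = sin(fδ)/sin δ ≈ 0.853.
p = a·p₁ + b·p₂ ≈ (0.317, -0.925, -0.209); φ = arcsin(p_z) ≈ -12.08°, λ = atan2(p_y, p_x) ≈ -71.06°.

≈ 12°S, 71°W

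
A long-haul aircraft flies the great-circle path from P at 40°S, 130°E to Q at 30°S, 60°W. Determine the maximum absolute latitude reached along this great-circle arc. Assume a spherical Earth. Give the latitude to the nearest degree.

The great circle lies in the plane with unit normal n̂ = (p₁ × p₂)/|p₁ × p₂|.
Here n̂_z ≈ +0.122; the vertex latitude is φ_max = arccos|n̂_z| ≈ 83.0°.

≈ 83°S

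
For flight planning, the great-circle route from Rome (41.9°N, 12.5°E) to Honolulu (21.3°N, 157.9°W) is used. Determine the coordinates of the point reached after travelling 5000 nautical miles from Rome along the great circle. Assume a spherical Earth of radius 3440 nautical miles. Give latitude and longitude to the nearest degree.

≈ (54°N, 151°W)

Convert each endpoint to a unit vector on the sphere (x = cos φ cos λ, y = cos φ sin λ, z = sin φ).
The central angle between the endpoints is δ = arccos(p₁·p₂) ≈ 2.028 rad (116.2°). The total great-circle distance is δ·R ≈ 2.028 × 3440 ≈ 6975 nmi, so the target fraction is f = 5000/6975 ≈ 0.717.
Interpolate at f ≈ 0.717 with slerp weights a = sin((1−f)δ)/sin δ ≈ 0.605, b = sin(fδ)/sin δ ≈ 1.107.
p = a·p₁ + b·p₂ ≈ (-0.515, -0.290, 0.806); φ = arcsin(p_z) ≈ 53.73°, λ = atan2(p_y, p_x) ≈ -150.60°.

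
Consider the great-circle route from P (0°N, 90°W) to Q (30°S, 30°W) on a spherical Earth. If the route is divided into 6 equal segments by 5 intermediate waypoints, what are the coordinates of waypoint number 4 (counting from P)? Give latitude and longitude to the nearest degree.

≈ (22°S, 52°W)

Write both endpoints as unit vectors p₁, p₂ with components (cos φ cos λ, cos φ sin λ, sin φ).
The central angle between the endpoints is δ = arccos(p₁·p₂) ≈ 1.123 rad (64.3°).
Interpolate at f = 4/6 with slerp weights a = sin((1−f)δ)/sin δ ≈ 0.406, b = sin(fδ)/sin δ ≈ 0.755.
p = a·p₁ + b·p₂ ≈ (0.566, -0.733, -0.378); φ = arcsin(p_z) ≈ -22.18°, λ = atan2(p_y, p_x) ≈ -52.29°.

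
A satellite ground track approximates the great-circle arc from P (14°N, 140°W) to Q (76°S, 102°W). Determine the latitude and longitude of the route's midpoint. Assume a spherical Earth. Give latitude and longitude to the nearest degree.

The haversine formula gives a central angle δ ≈ 1.621 rad (92.9°) between the endpoints.
Interpolate at f = 1/2 with slerp weights a = sin((1−f)δ)/sin δ ≈ 0.725, b = sin(fδ)/sin δ ≈ 0.725.
p = a·p₁ + b·p₂ ≈ (-0.576, -0.624, -0.528); φ = arcsin(p_z) ≈ -31.89°, λ = atan2(p_y, p_x) ≈ -132.69°.

≈ (32°S, 133°W)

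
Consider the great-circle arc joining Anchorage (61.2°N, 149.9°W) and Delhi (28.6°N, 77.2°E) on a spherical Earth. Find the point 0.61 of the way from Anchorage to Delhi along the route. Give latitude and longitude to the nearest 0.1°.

Write both endpoints as unit vectors p₁, p₂ with components (cos φ cos λ, cos φ sin λ, sin φ).
The central angle between the endpoints is δ = arccos(p₁·p₂) ≈ 1.439 rad (82.4°).
Interpolate at f = 0.61 with slerp weights a = sin((1−f)δ)/sin δ ≈ 0.537, b = sin(fδ)/sin δ ≈ 0.776.
p = a·p₁ + b·p₂ ≈ (-0.073, 0.535, 0.842); φ = arcsin(p_z) ≈ 57.34°, λ = atan2(p_y, p_x) ≈ 97.75°.

≈ (57.3°N, 97.8°E)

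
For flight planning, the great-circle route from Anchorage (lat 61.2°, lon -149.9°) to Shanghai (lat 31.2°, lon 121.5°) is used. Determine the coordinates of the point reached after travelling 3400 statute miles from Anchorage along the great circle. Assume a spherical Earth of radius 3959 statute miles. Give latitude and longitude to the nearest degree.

≈ lat 42°, lon 131°

Convert each endpoint to a unit vector on the sphere (x = cos φ cos λ, y = cos φ sin λ, z = sin φ).
The central angle between the endpoints is δ = arccos(p₁·p₂) ≈ 1.088 rad (62.4°). The total great-circle distance is δ·R ≈ 1.088 × 3959 ≈ 4308 mi, so the target fraction is f = 3400/4308 ≈ 0.789.
Interpolate at f ≈ 0.789 with slerp weights a = sin((1−f)δ)/sin δ ≈ 0.257, b = sin(fδ)/sin δ ≈ 0.855.
p = a·p₁ + b·p₂ ≈ (-0.489, 0.561, 0.668); φ = arcsin(p_z) ≈ 41.89°, λ = atan2(p_y, p_x) ≈ 131.06°.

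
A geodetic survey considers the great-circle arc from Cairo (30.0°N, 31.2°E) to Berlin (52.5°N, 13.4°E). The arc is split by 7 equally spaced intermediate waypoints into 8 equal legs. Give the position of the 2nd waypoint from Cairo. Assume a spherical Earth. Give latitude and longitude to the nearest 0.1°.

Write both endpoints as unit vectors p₁, p₂ with components (cos φ cos λ, cos φ sin λ, sin φ).
The central angle between the endpoints is δ = arccos(p₁·p₂) ≈ 0.454 rad (26.0°).
Interpolate at f = 2/8 with slerp weights a = sin((1−f)δ)/sin δ ≈ 0.761, b = sin(fδ)/sin δ ≈ 0.258.
p = a·p₁ + b·p₂ ≈ (0.717, 0.378, 0.586); φ = arcsin(p_z) ≈ 35.85°, λ = atan2(p_y, p_x) ≈ 27.80°.

≈ 35.8°N, 27.8°E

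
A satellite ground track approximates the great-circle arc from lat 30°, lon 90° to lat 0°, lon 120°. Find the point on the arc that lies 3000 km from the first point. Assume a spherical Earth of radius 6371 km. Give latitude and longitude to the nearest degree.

≈ lat 11°, lon 110°

The haversine formula gives a central angle δ ≈ 0.723 rad (41.4°) between the endpoints. The total great-circle distance is δ·R ≈ 0.723 × 6371 ≈ 4605 km, so the target fraction is f = 3000/4605 ≈ 0.652.
Interpolate at f ≈ 0.652 with slerp weights a = sin((1−f)δ)/sin δ ≈ 0.377, b = sin(fδ)/sin δ ≈ 0.686.
p = a·p₁ + b·p₂ ≈ (-0.343, 0.920, 0.188); φ = arcsin(p_z) ≈ 10.86°, λ = atan2(p_y, p_x) ≈ 110.44°.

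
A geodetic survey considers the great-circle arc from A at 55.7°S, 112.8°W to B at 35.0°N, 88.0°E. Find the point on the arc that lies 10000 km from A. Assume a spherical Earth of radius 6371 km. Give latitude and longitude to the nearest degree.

Convert each endpoint to a unit vector on the sphere (x = cos φ cos λ, y = cos φ sin λ, z = sin φ).
The central angle between the endpoints is δ = arccos(p₁·p₂) ≈ 2.703 rad (154.9°). The total great-circle distance is δ·R ≈ 2.703 × 6371 ≈ 17221 km, so the target fraction is f = 10000/17221 ≈ 0.581.
Interpolate at f ≈ 0.581 with slerp weights a = sin((1−f)δ)/sin δ ≈ 2.133, b = sin(fδ)/sin δ ≈ 2.355.
p = a·p₁ + b·p₂ ≈ (-0.399, 0.820, -0.412); φ = arcsin(p_z) ≈ -24.30°, λ = atan2(p_y, p_x) ≈ 115.93°.

≈ 24°S, 116°E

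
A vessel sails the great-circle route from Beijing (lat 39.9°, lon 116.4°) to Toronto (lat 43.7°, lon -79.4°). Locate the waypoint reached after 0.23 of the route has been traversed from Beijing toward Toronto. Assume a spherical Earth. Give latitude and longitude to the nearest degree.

From cos δ = sin φ₁ sin φ₂ + cos φ₁ cos φ₂ cos Δλ, the central angle is δ ≈ 1.661 rad (95.2°).
Interpolate at f = 0.23 with slerp weights a = sin((1−f)δ)/sin δ ≈ 0.962, b = sin(fδ)/sin δ ≈ 0.374.
p = a·p₁ + b·p₂ ≈ (-0.278, 0.395, 0.876); φ = arcsin(p_z) ≈ 61.12°, λ = atan2(p_y, p_x) ≈ 125.18°.

≈ lat 61°, lon 125°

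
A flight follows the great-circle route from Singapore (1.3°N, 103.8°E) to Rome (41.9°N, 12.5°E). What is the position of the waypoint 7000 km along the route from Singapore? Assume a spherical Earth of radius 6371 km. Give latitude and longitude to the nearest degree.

Convert each endpoint to a unit vector on the sphere (x = cos φ cos λ, y = cos φ sin λ, z = sin φ).
The central angle between the endpoints is δ = arccos(p₁·p₂) ≈ 1.573 rad (90.1°). The total great-circle distance is δ·R ≈ 1.573 × 6371 ≈ 10019 km, so the target fraction is f = 7000/10019 ≈ 0.699.
Interpolate at f ≈ 0.699 with slerp weights a = sin((1−f)δ)/sin δ ≈ 0.456, b = sin(fδ)/sin δ ≈ 0.891.
p = a·p₁ + b·p₂ ≈ (0.538, 0.586, 0.605); φ = arcsin(p_z) ≈ 37.24°, λ = atan2(p_y, p_x) ≈ 47.45°.

≈ (37°N, 47°E)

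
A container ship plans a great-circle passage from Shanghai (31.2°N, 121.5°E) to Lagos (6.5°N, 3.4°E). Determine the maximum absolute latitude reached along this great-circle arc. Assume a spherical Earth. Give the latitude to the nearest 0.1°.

The great circle lies in the plane with unit normal n̂ = (p₁ × p₂)/|p₁ × p₂|.
Here n̂_z ≈ -0.798; the vertex latitude is φ_max = arccos|n̂_z| ≈ 37.1°.
Check via Clairaut: cos φ_max = |cos φ₁| · sin C = cos(31.2°)·sin(68.8°) ≈ 0.798, again giving ≈ 37.1°.

≈ 37.1°N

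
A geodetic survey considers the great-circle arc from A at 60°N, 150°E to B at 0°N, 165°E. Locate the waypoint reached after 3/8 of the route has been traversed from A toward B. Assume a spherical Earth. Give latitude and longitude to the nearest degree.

The haversine formula gives a central angle δ ≈ 1.067 rad (61.1°) between the endpoints.
Interpolate at f = 3/8 with slerp weights a = sin((1−f)δ)/sin δ ≈ 0.706, b = sin(fδ)/sin δ ≈ 0.445.
p = a·p₁ + b·p₂ ≈ (-0.735, 0.292, 0.612); φ = arcsin(p_z) ≈ 37.71°, λ = atan2(p_y, p_x) ≈ 158.37°.

≈ 38°N, 158°E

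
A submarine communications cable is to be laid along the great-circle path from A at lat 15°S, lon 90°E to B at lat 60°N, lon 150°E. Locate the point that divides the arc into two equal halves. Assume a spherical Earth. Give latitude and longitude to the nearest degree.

Convert each endpoint to a unit vector on the sphere (x = cos φ cos λ, y = cos φ sin λ, z = sin φ).
The central angle between the endpoints is δ = arccos(p₁·p₂) ≈ 1.553 rad (89.0°).
Interpolate at f = 1/2 with slerp weights a = sin((1−f)δ)/sin δ ≈ 0.701, b = sin(fδ)/sin δ ≈ 0.701.
p = a·p₁ + b·p₂ ≈ (-0.304, 0.852, 0.426); φ = arcsin(p_z) ≈ 25.19°, λ = atan2(p_y, p_x) ≈ 109.60°.

≈ lat 25°N, lon 110°E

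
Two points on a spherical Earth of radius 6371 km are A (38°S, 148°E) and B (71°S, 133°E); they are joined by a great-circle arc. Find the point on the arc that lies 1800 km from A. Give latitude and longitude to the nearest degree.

Convert each endpoint to a unit vector on the sphere (x = cos φ cos λ, y = cos φ sin λ, z = sin φ).
The central angle between the endpoints is δ = arccos(p₁·p₂) ≈ 0.592 rad (33.9°). The total great-circle distance is δ·R ≈ 0.592 × 6371 ≈ 3770 km, so the target fraction is f = 1800/3770 ≈ 0.477.
Interpolate at f ≈ 0.477 with slerp weights a = sin((1−f)δ)/sin δ ≈ 0.546, b = sin(fδ)/sin δ ≈ 0.500.
p = a·p₁ + b·p₂ ≈ (-0.476, 0.347, -0.808); φ = arcsin(p_z) ≈ -53.94°, λ = atan2(p_y, p_x) ≈ 143.90°.

≈ (54°S, 144°E)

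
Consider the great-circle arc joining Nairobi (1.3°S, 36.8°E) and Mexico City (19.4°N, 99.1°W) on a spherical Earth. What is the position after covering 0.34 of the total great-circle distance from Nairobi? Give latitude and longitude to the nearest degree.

≈ 17°N, 5°W

The haversine formula gives a central angle δ ≈ 2.325 rad (133.2°) between the endpoints.
Interpolate at f = 0.34 with slerp weights a = sin((1−f)δ)/sin δ ≈ 1.371, b = sin(fδ)/sin δ ≈ 0.975.
p = a·p₁ + b·p₂ ≈ (0.952, -0.087, 0.293); φ = arcsin(p_z) ≈ 17.03°, λ = atan2(p_y, p_x) ≈ -5.22°.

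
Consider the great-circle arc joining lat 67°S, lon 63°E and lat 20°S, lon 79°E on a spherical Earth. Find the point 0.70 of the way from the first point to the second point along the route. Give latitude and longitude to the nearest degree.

≈ lat 34°S, lon 76°E

From cos δ = sin φ₁ sin φ₂ + cos φ₁ cos φ₂ cos Δλ, the central angle is δ ≈ 0.840 rad (48.1°).
Interpolate at f = 0.70 with slerp weights a = sin((1−f)δ)/sin δ ≈ 0.335, b = sin(fδ)/sin δ ≈ 0.745.
p = a·p₁ + b·p₂ ≈ (0.193, 0.804, -0.563); φ = arcsin(p_z) ≈ -34.26°, λ = atan2(p_y, p_x) ≈ 76.50°.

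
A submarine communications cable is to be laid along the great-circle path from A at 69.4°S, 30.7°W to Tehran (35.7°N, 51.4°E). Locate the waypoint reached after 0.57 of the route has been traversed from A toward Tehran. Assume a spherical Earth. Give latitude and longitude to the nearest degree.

The haversine formula gives a central angle δ ≈ 2.102 rad (120.5°) between the endpoints.
Interpolate at f = 0.57 with slerp weights a = sin((1−f)δ)/sin δ ≈ 0.912, b = sin(fδ)/sin δ ≈ 1.081.
p = a·p₁ + b·p₂ ≈ (0.823, 0.522, -0.223); φ = arcsin(p_z) ≈ -12.87°, λ = atan2(p_y, p_x) ≈ 32.38°.

≈ 13°S, 32°E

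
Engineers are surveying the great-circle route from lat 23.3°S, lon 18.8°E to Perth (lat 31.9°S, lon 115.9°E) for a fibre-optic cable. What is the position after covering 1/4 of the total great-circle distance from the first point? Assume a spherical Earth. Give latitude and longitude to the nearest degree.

From cos δ = sin φ₁ sin φ₂ + cos φ₁ cos φ₂ cos Δλ, the central angle is δ ≈ 1.458 rad (83.5°).
Interpolate at f = 1/4 with slerp weights a = sin((1−f)δ)/sin δ ≈ 0.894, b = sin(fδ)/sin δ ≈ 0.359.
p = a·p₁ + b·p₂ ≈ (0.644, 0.539, -0.543); φ = arcsin(p_z) ≈ -32.90°, λ = atan2(p_y, p_x) ≈ 39.90°.

≈ lat 33°S, lon 40°E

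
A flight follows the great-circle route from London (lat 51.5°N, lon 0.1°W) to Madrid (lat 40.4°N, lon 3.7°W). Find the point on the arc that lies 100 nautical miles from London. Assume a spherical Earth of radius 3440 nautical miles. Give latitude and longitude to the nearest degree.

From cos δ = sin φ₁ sin φ₂ + cos φ₁ cos φ₂ cos Δλ, the central angle is δ ≈ 0.199 rad (11.4°). The total great-circle distance is δ·R ≈ 0.199 × 3440 ≈ 683 nmi, so the target fraction is f = 100/683 ≈ 0.146.
Interpolate at f ≈ 0.146 with slerp weights a = sin((1−f)δ)/sin δ ≈ 0.855, b = sin(fδ)/sin δ ≈ 0.147.
p = a·p₁ + b·p₂ ≈ (0.644, -0.008, 0.765); φ = arcsin(p_z) ≈ 49.88°, λ = atan2(p_y, p_x) ≈ -0.73°.

≈ lat 50°N, lon 1°W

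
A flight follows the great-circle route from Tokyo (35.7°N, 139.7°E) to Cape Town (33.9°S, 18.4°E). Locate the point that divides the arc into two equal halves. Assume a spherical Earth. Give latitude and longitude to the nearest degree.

≈ 2°N, 78°E

Convert each endpoint to a unit vector on the sphere (x = cos φ cos λ, y = cos φ sin λ, z = sin φ).
The central angle between the endpoints is δ = arccos(p₁·p₂) ≈ 2.313 rad (132.5°).
Interpolate at f = 1/2 with slerp weights a = sin((1−f)δ)/sin δ ≈ 1.242, b = sin(fδ)/sin δ ≈ 1.242.
p = a·p₁ + b·p₂ ≈ (0.209, 0.977, 0.032); φ = arcsin(p_z) ≈ 1.84°, λ = atan2(p_y, p_x) ≈ 77.94°.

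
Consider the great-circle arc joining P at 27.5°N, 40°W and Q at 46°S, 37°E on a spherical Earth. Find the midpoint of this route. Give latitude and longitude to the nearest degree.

The haversine formula gives a central angle δ ≈ 1.766 rad (101.2°) between the endpoints.
Interpolate at f = 1/2 with slerp weights a = sin((1−f)δ)/sin δ ≈ 0.787, b = sin(fδ)/sin δ ≈ 0.787.
p = a·p₁ + b·p₂ ≈ (0.972, -0.120, -0.203); φ = arcsin(p_z) ≈ -11.70°, λ = atan2(p_y, p_x) ≈ -7.03°.

≈ 12°S, 7°W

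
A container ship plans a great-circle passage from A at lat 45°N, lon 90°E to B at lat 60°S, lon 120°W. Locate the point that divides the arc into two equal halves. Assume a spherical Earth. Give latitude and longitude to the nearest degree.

Convert each endpoint to a unit vector on the sphere (x = cos φ cos λ, y = cos φ sin λ, z = sin φ).
The central angle between the endpoints is δ = arccos(p₁·p₂) ≈ 2.735 rad (156.7°).
Interpolate at f = 1/2 with slerp weights a = sin((1−f)δ)/sin δ ≈ 2.478, b = sin(fδ)/sin δ ≈ 2.478.
p = a·p₁ + b·p₂ ≈ (-0.619, 0.679, -0.394); φ = arcsin(p_z) ≈ -23.19°, λ = atan2(p_y, p_x) ≈ 132.37°.

≈ lat 23°S, lon 132°E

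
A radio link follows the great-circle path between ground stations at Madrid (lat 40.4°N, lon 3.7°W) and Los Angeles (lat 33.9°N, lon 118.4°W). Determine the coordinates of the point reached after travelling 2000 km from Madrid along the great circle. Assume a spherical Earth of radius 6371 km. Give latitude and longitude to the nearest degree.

The haversine formula gives a central angle δ ≈ 1.473 rad (84.4°) between the endpoints. The total great-circle distance is δ·R ≈ 1.473 × 6371 ≈ 9386 km, so the target fraction is f = 2000/9386 ≈ 0.213.
Interpolate at f ≈ 0.213 with slerp weights a = sin((1−f)δ)/sin δ ≈ 0.921, b = sin(fδ)/sin δ ≈ 0.310.
p = a·p₁ + b·p₂ ≈ (0.577, -0.272, 0.770); φ = arcsin(p_z) ≈ 50.35°, λ = atan2(p_y, p_x) ≈ -25.21°.

≈ lat 50°N, lon 25°W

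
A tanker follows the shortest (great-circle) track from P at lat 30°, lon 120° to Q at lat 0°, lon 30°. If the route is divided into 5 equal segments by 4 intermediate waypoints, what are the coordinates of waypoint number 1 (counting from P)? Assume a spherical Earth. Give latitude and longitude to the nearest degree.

The haversine formula gives a central angle δ ≈ 1.571 rad (90.0°) between the endpoints.
Interpolate at f = 1/5 with slerp weights a = sin((1−f)δ)/sin δ ≈ 0.951, b = sin(fδ)/sin δ ≈ 0.309.
p = a·p₁ + b·p₂ ≈ (-0.144, 0.868, 0.476); φ = arcsin(p_z) ≈ 28.39°, λ = atan2(p_y, p_x) ≈ 99.43°.

≈ lat 28°, lon 99°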